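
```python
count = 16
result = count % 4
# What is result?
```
Trace:
  count=16
  count=16, result=0

Final answer: 0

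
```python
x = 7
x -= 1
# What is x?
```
Trace:
  x=7
  x=6

Final answer: 6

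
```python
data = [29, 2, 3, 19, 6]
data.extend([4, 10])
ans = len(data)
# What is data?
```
Trace:
  data=[29, 2, 3, 19, 6]
  data=[29, 2, 3, 19, 6, 4, 10]
  data=[29, 2, 3, 19, 6, 4, 10], ans=7

Final answer: [29, 2, 3, 19, 6, 4, 10]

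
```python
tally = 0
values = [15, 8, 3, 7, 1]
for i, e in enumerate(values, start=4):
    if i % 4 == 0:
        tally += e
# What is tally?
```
Trace:
  tally=0
  tally=15, i=4, e=15
  tally=15, i=5, e=8
  tally=15, i=6, e=3
  tally=15, i=7, e=7
  tally=16, i=8, e=1

Final answer: 16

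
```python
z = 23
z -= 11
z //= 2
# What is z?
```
Trace:
  z=23
  z=12
  z=6

Final answer: 6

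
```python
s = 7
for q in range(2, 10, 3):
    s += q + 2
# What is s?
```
Trace:
  s=7
  s=11, q=2
  s=18, q=5
  s=28, q=8

Final answer: 28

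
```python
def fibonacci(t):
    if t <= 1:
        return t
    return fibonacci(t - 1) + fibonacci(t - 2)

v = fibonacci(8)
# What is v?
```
Call trace (a repeated sub-call is expanded the first time; later identical calls just restate its return value):
fibonacci(t=8)
  fibonacci(t=7)
    fibonacci(t=6)
      fibonacci(t=5)
        fibonacci(t=4)
          fibonacci(t=3)
            fibonacci(t=2)
              fibonacci(t=1)
              -> return 1
              fibonacci(t=0)
              -> return 0
            -> return 1
            fibonacci(t=1)
            -> return 1
          -> return 2
          fibonacci(t=2) -> return 1  (same call as traced above)
        -> return 3
        fibonacci(t=3) -> return 2  (same call as traced above)
      -> return 5
      fibonacci(t=4) -> return 3  (same call as traced above)
    -> return 8
    fibonacci(t=5) -> return 5  (same call as traced above)
  -> return 13
  fibonacci(t=6) -> return 8  (same call as traced above)
-> return 21

Final answer: 21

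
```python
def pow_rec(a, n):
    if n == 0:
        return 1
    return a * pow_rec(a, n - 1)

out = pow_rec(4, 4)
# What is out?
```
Call trace:
pow_rec(a=4, n=4)
  pow_rec(a=4, n=3)
    pow_rec(a=4, n=2)
      pow_rec(a=4, n=1)
        pow_rec(a=4, n=0)
        -> return 1
      -> return 4
    -> return 16
  -> return 64
-> return 256

Final answer: 256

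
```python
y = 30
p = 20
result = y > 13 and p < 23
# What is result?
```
Trace:
  y=30
  y=30, p=20
  y=30, p=20, result=True

Final answer: True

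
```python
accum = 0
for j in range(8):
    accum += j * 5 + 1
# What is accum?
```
Trace:
  accum=0
  accum=1, j=0
  accum=7, j=1
  accum=18, j=2
  accum=34, j=3
  accum=55, j=4
  accum=81, j=5
  accum=112, j=6
  accum=148, j=7

Final answer: 148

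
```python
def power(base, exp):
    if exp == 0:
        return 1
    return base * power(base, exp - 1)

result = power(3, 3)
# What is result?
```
Call trace:
power(base=3, exp=3)
  power(base=3, exp=2)
    power(base=3, exp=1)
      power(base=3, exp=0)
      -> return 1
    -> return 3
  -> return 9
-> return 27

Final answer: 27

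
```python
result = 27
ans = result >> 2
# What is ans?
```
Trace:
  result=27
  result=27, ans=6

Final answer: 6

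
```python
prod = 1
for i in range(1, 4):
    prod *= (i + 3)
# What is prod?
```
Trace:
  prod=1
  prod=4, i=1
  prod=20, i=2
  prod=120, i=3

Final answer: 120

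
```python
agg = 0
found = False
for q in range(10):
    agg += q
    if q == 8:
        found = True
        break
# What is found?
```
Trace:
  agg=0
  agg=0, found=False
  agg=0, found=False, q=0
  agg=1, found=False, q=1
  agg=3, found=False, q=2
  agg=6, found=False, q=3
  agg=10, found=False, q=4
  agg=15, found=False, q=5
  agg=21, found=False, q=6
  agg=28, found=False, q=7
  agg=36, found=True, q=8

Final answer: True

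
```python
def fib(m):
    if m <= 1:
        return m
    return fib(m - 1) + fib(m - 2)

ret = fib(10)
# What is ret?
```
Call trace (a repeated sub-call is expanded the first time; later identical calls just restate its return value):
fib(m=10)
  fib(m=9)
    fib(m=8)
      fib(m=7)
        fib(m=6)
          fib(m=5)
            fib(m=4)
              fib(m=3)
                fib(m=2)
                  fib(m=1)
                  -> return 1
                  fib(m=0)
                  -> return 0
                -> return 1
                fib(m=1)
                -> return 1
              -> return 2
              fib(m=2) -> return 1  (same call as traced above)
            -> return 3
            fib(m=3) -> return 2  (same call as traced above)
          -> return 5
          fib(m=4) -> return 3  (same call as traced above)
        -> return 8
        fib(m=5) -> return 5  (same call as traced above)
      -> return 13
      fib(m=6) -> return 8  (same call as traced above)
    -> return 21
    fib(m=7) -> return 13  (same call as traced above)
  -> return 34
  fib(m=8) -> return 21  (same call as traced above)
-> return 55

Final answer: 55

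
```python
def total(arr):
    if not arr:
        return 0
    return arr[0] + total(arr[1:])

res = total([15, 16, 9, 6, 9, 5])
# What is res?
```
Call trace:
total(arr=[15, 16, 9, 6, 9, 5])
  total(arr=[16, 9, 6, 9, 5])
    total(arr=[9, 6, 9, 5])
      total(arr=[6, 9, 5])
        total(arr=[9, 5])
          total(arr=[5])
            total(arr=[])
            -> return 0
          -> return 5
        -> return 14
      -> return 20
    -> return 29
  -> return 45
-> return 60

Final answer: 60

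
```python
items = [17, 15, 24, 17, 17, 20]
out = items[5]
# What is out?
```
Trace:
  items=[17, 15, 24, 17, 17, 20]
  items=[17, 15, 24, 17, 17, 20], out=20

Final answer: 20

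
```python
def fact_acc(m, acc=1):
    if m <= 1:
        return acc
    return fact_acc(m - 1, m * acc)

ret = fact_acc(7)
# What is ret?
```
Call trace:
fact_acc(m=7, acc=1)
  fact_acc(m=6, acc=7)
    fact_acc(m=5, acc=42)
      fact_acc(m=4, acc=210)
        fact_acc(m=3, acc=840)
          fact_acc(m=2, acc=2520)
            fact_acc(m=1, acc=5040)
            -> return 5040
          -> return 5040
        -> return 5040
      -> return 5040
    -> return 5040
  -> return 5040
-> return 5040

Final answer: 5040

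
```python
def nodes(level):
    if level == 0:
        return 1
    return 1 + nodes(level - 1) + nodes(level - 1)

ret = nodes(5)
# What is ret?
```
Call trace (a repeated sub-call is expanded the first time; later identical calls just restate its return value):
nodes(level=5)
  nodes(level=4)
    nodes(level=3)
      nodes(level=2)
        nodes(level=1)
          nodes(level=0)
          -> return 1
          nodes(level=0)
          -> return 1
        -> return 3
        nodes(level=1) -> return 3  (same call as traced above)
      -> return 7
      nodes(level=2) -> return 7  (same call as traced above)
    -> return 15
    nodes(level=3) -> return 15  (same call as traced above)
  -> return 31
  nodes(level=4) -> return 31  (same call as traced above)
-> return 63

Final answer: 63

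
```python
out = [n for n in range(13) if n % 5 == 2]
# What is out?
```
Trace:
  n=0
  n=1
  n=2
  n=3
  n=4
  n=5
  n=6
  n=7
  n=8
  n=9
  n=10
  n=11
  n=12
  out=[2, 7, 12]

Final answer: [2, 7, 12]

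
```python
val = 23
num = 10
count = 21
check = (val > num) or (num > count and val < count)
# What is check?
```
Trace:
  val=23
  val=23, num=10
  val=23, num=10, count=21
  val=23, num=10, count=21, check=True

Final answer: True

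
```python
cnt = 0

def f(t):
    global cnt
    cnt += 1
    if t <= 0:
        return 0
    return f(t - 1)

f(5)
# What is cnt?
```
Call trace:
f(t=5)
  f(t=4)
    f(t=3)
      f(t=2)
        f(t=1)
          f(t=0)
          -> return 0
        -> return 0
      -> return 0
    -> return 0
  -> return 0
-> return 0

cnt is incremented once per call. f is entered once for each t = 5, 4, 3, 2, 1, 0 (the t <= 0 call returns without recursing), i.e. 5 + 1 calls.
cnt = 6

Final answer: 6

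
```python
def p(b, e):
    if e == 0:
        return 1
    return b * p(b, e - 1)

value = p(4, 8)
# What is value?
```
Call trace:
p(b=4, e=8)
  p(b=4, e=7)
    p(b=4, e=6)
      p(b=4, e=5)
        p(b=4, e=4)
          p(b=4, e=3)
            p(b=4, e=2)
              p(b=4, e=1)
                p(b=4, e=0)
                -> return 1
              -> return 4
            -> return 16
          -> return 64
        -> return 256
      -> return 1024
    -> return 4096
  -> return 16384
-> return 65536

Final answer: 65536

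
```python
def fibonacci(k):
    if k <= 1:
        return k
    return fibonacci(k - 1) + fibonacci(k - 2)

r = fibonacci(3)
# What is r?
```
Call trace:
fibonacci(k=3)
  fibonacci(k=2)
    fibonacci(k=1)
    -> return 1
    fibonacci(k=0)
    -> return 0
  -> return 1
  fibonacci(k=1)
  -> return 1
-> return 2

Final answer: 2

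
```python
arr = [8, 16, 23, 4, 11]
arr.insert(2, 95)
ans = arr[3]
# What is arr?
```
Trace:
  arr=[8, 16, 23, 4, 11]
  arr=[8, 16, 95, 23, 4, 11]
  arr=[8, 16, 95, 23, 4, 11], ans=23

Final answer: [8, 16, 95, 23, 4, 11]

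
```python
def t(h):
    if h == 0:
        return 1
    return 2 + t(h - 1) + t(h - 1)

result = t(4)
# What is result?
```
Call trace (a repeated sub-call is expanded the first time; later identical calls just restate its return value):
t(h=4)
  t(h=3)
    t(h=2)
      t(h=1)
        t(h=0)
        -> return 1
        t(h=0)
        -> return 1
      -> return 4
      t(h=1) -> return 4  (same call as traced above)
    -> return 10
    t(h=2) -> return 10  (same call as traced above)
  -> return 22
  t(h=3) -> return 22  (same call as traced above)
-> return 46

Final answer: 46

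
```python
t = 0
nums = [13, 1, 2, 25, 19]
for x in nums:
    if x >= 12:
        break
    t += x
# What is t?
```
Trace:
  t=0
  t=0, x=13

Final answer: 0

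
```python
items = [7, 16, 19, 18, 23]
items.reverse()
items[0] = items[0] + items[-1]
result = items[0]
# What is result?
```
Trace:
  items=[7, 16, 19, 18, 23]
  items=[23, 18, 19, 16, 7]
  items=[30, 18, 19, 16, 7]
  items=[30, 18, 19, 16, 7], result=30

Final answer: 30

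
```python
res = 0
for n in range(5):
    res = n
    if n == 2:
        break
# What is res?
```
Trace:
  res=0
  res=0, n=0
  res=1, n=1
  res=2, n=2

Final answer: 2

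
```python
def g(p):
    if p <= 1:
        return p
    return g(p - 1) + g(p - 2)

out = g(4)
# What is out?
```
Call trace (a repeated sub-call is expanded the first time; later identical calls just restate its return value):
g(p=4)
  g(p=3)
    g(p=2)
      g(p=1)
      -> return 1
      g(p=0)
      -> return 0
    -> return 1
    g(p=1)
    -> return 1
  -> return 2
  g(p=2) -> return 1  (same call as traced above)
-> return 3

Final answer: 3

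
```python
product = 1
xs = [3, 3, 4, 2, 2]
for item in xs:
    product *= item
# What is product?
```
Trace:
  product=1
  product=3, item=3
  product=9, item=3
  product=36, item=4
  product=72, item=2
  product=144, item=2

Final answer: 144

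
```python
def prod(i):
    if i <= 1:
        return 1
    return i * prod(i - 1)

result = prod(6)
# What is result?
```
Call trace:
prod(i=6)
  prod(i=5)
    prod(i=4)
      prod(i=3)
        prod(i=2)
          prod(i=1)
          -> return 1
        -> return 2
      -> return 6
    -> return 24
  -> return 120
-> return 720

Final answer: 720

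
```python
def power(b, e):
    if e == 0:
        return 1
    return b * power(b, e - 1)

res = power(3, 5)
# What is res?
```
Call trace:
power(b=3, e=5)
  power(b=3, e=4)
    power(b=3, e=3)
      power(b=3, e=2)
        power(b=3, e=1)
          power(b=3, e=0)
          -> return 1
        -> return 3
      -> return 9
    -> return 27
  -> return 81
-> return 243

Final answer: 243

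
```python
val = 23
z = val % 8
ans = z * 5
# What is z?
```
Trace:
  val=23
  val=23, z=7
  val=23, z=7, ans=35

Final answer: 7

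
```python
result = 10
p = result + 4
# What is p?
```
Trace:
  result=10
  result=10, p=14

Final answer: 14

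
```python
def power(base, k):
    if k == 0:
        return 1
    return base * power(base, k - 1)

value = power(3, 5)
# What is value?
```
Call trace:
power(base=3, k=5)
  power(base=3, k=4)
    power(base=3, k=3)
      power(base=3, k=2)
        power(base=3, k=1)
          power(base=3, k=0)
          -> return 1
        -> return 3
      -> return 9
    -> return 27
  -> return 81
-> return 243

Final answer: 243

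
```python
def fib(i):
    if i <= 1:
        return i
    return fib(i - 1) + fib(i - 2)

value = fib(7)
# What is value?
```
Call trace (a repeated sub-call is expanded the first time; later identical calls just restate its return value):
fib(i=7)
  fib(i=6)
    fib(i=5)
      fib(i=4)
        fib(i=3)
          fib(i=2)
            fib(i=1)
            -> return 1
            fib(i=0)
            -> return 0
          -> return 1
          fib(i=1)
          -> return 1
        -> return 2
        fib(i=2) -> return 1  (same call as traced above)
      -> return 3
      fib(i=3) -> return 2  (same call as traced above)
    -> return 5
    fib(i=4) -> return 3  (same call as traced above)
  -> return 8
  fib(i=5) -> return 5  (same call as traced above)
-> return 13

Final answer: 13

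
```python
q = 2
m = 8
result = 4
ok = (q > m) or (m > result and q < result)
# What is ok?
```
Trace:
  q=2
  q=2, m=8
  q=2, m=8, result=4
  q=2, m=8, result=4, ok=True

Final answer: True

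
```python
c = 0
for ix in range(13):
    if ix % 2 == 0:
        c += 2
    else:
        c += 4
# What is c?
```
Trace:
  c=0
  c=2, ix=0
  c=6, ix=1
  c=8, ix=2
  c=12, ix=3
  c=14, ix=4
  c=18, ix=5
  c=20, ix=6
  c=24, ix=7
  c=26, ix=8
  c=30, ix=9
  c=32, ix=10
  c=36, ix=11
  c=38, ix=12

Final answer: 38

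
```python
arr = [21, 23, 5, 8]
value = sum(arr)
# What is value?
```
Trace:
  arr=[21, 23, 5, 8]
  arr=[21, 23, 5, 8], value=57

Final answer: 57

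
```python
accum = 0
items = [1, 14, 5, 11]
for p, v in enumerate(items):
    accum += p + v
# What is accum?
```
Trace:
  accum=0
  accum=1, p=0, v=1
  accum=16, p=1, v=14
  accum=23, p=2, v=5
  accum=37, p=3, v=11

Final answer: 37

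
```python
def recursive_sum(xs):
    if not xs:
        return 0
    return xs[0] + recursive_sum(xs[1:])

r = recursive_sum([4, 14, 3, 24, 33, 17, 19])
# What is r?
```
Call trace:
recursive_sum(xs=[4, 14, 3, 24, 33, 17, 19])
  recursive_sum(xs=[14, 3, 24, 33, 17, 19])
    recursive_sum(xs=[3, 24, 33, 17, 19])
      recursive_sum(xs=[24, 33, 17, 19])
        recursive_sum(xs=[33, 17, 19])
          recursive_sum(xs=[17, 19])
            recursive_sum(xs=[19])
              recursive_sum(xs=[])
              -> return 0
            -> return 19
          -> return 36
        -> return 69
      -> return 93
    -> return 96
  -> return 110
-> return 114

Final answer: 114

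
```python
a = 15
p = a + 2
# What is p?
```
Trace:
  a=15
  a=15, p=17

Final answer: 17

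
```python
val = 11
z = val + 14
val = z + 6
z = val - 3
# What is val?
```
Trace:
  val=11
  val=11, z=25
  val=31, z=25
  val=31, z=28

Final answer: 31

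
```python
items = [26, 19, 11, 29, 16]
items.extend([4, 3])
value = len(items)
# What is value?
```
Trace:
  items=[26, 19, 11, 29, 16]
  items=[26, 19, 11, 29, 16, 4, 3]
  items=[26, 19, 11, 29, 16, 4, 3], value=7

Final answer: 7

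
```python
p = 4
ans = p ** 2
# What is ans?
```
Trace:
  p=4
  p=4, ans=16

Final answer: 16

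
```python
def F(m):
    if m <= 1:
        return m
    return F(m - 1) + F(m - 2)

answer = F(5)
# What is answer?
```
Call trace (a repeated sub-call is expanded the first time; later identical calls just restate its return value):
F(m=5)
  F(m=4)
    F(m=3)
      F(m=2)
        F(m=1)
        -> return 1
        F(m=0)
        -> return 0
      -> return 1
      F(m=1)
      -> return 1
    -> return 2
    F(m=2) -> return 1  (same call as traced above)
  -> return 3
  F(m=3) -> return 2  (same call as traced above)
-> return 5

Final answer: 5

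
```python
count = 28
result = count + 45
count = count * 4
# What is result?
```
Trace:
  count=28
  count=28, result=73
  count=112, result=73

Final answer: 73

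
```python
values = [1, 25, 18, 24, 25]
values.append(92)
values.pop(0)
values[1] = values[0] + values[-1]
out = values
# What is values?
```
Trace:
  values=[1, 25, 18, 24, 25]
  values=[1, 25, 18, 24, 25, 92]
  values=[25, 18, 24, 25, 92]
  values=[25, 117, 24, 25, 92]
  values=[25, 117, 24, 25, 92], out=[25, 117, 24, 25, 92]

Final answer: [25, 117, 24, 25, 92]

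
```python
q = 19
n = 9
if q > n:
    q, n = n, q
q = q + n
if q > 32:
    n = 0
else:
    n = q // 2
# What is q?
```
Trace:
  q=19
  q=19, n=9
  q=9, n=19
  q=28, n=19
  q=28, n=14

Final answer: 28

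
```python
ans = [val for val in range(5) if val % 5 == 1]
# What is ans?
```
Trace:
  val=0
  val=1
  val=2
  val=3
  val=4
  ans=[1]

Final answer: [1]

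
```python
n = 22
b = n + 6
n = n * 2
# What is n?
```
Trace:
  n=22
  n=22, b=28
  n=44, b=28

Final answer: 44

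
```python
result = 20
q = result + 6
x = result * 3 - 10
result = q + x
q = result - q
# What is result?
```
Trace:
  result=20
  result=20, q=26
  result=20, q=26, x=50
  result=76, q=26, x=50
  result=76, q=50, x=50

Final answer: 76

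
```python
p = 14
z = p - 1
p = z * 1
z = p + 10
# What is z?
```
Trace:
  p=14
  p=14, z=13
  p=13, z=13
  p=13, z=23

Final answer: 23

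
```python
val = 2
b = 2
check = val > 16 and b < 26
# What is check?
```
Trace:
  val=2
  val=2, b=2
  val=2, b=2, check=False

Final answer: False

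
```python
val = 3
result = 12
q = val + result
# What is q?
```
Trace:
  val=3
  val=3, result=12
  val=3, result=12, q=15

Final answer: 15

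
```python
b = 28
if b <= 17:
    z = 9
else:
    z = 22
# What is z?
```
Trace:
  b=28
  b=28, z=22

Final answer: 22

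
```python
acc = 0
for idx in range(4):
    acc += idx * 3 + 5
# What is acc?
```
Trace:
  acc=0
  acc=5, idx=0
  acc=13, idx=1
  acc=24, idx=2
  acc=38, idx=3

Final answer: 38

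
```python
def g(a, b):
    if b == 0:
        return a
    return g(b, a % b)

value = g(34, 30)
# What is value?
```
Call trace:
g(a=34, b=30)
  g(a=30, b=4)
    g(a=4, b=2)
      g(a=2, b=0)
      -> return 2
    -> return 2
  -> return 2
-> return 2

Final answer: 2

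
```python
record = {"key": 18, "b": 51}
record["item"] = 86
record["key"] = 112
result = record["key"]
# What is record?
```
Trace:
  record={'key': 18, 'b': 51}
  record={'key': 18, 'b': 51, 'item': 86}
  record={'key': 112, 'b': 51, 'item': 86}
  record={'key': 112, 'b': 51, 'item': 86}, result=112

Final answer: {'key': 112, 'b': 51, 'item': 86}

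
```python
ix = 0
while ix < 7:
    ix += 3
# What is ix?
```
Trace:
  ix=0
  ix=3
  ix=6
  ix=9

Final answer: 9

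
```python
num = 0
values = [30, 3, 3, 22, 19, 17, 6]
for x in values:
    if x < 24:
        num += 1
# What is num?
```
Trace:
  num=0
  num=0, x=30
  num=1, x=3
  num=2, x=3
  num=3, x=22
  num=4, x=19
  num=5, x=17
  num=6, x=6

Final answer: 6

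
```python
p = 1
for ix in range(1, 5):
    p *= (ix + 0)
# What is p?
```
Trace:
  p=1
  p=1, ix=1
  p=2, ix=2
  p=6, ix=3
  p=24, ix=4

Final answer: 24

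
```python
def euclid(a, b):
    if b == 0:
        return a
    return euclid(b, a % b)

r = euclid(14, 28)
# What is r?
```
Call trace:
euclid(a=14, b=28)
  euclid(a=28, b=14)
    euclid(a=14, b=0)
    -> return 14
  -> return 14
-> return 14

Final answer: 14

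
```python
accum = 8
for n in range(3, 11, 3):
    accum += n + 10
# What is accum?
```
Trace:
  accum=8
  accum=21, n=3
  accum=37, n=6
  accum=56, n=9

Final answer: 56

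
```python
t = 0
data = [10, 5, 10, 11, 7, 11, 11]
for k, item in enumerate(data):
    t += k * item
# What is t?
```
Trace:
  t=0
  t=0, k=0, item=10
  t=5, k=1, item=5
  t=25, k=2, item=10
  t=58, k=3, item=11
  t=86, k=4, item=7
  t=141, k=5, item=11
  t=207, k=6, item=11

Final answer: 207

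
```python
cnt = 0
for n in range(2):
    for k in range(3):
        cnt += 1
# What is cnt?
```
Trace:
  cnt=0
  cnt=1, n=0, k=0
  cnt=2, n=0, k=1
  cnt=3, n=0, k=2
  cnt=4, n=1, k=0
  cnt=5, n=1, k=1
  cnt=6, n=1, k=2

Final answer: 6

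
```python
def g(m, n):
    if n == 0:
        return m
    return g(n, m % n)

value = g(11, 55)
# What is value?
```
Call trace:
g(m=11, n=55)
  g(m=55, n=11)
    g(m=11, n=0)
    -> return 11
  -> return 11
-> return 11

Final answer: 11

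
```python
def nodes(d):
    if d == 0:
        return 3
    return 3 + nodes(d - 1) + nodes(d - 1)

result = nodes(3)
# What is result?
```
Call trace (a repeated sub-call is expanded the first time; later identical calls just restate its return value):
nodes(d=3)
  nodes(d=2)
    nodes(d=1)
      nodes(d=0)
      -> return 3
      nodes(d=0)
      -> return 3
    -> return 9
    nodes(d=1) -> return 9  (same call as traced above)
  -> return 21
  nodes(d=2) -> return 21  (same call as traced above)
-> return 45

Final answer: 45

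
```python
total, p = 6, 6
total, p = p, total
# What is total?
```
Trace:
  total=6, p=6
  total=6, p=6

Final answer: 6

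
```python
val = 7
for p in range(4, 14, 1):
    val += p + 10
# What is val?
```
Trace:
  val=7
  val=21, p=4
  val=36, p=5
  val=52, p=6
  val=69, p=7
  val=87, p=8
  val=106, p=9
  val=126, p=10
  val=147, p=11
  val=169, p=12
  val=192, p=13

Final answer: 192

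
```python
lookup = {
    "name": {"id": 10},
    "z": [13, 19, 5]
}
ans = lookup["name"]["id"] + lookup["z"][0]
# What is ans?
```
Trace:
  lookup={'name': {'id': 10}, 'z': [13, 19, 5]}
  lookup={'name': {'id': 10}, 'z': [13, 19, 5]}, ans=23

Final answer: 23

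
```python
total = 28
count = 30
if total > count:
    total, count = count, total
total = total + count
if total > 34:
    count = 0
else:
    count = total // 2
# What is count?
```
Trace:
  total=28
  total=28, count=30
  total=28, count=30
  total=58, count=30
  total=58, count=0

Final answer: 0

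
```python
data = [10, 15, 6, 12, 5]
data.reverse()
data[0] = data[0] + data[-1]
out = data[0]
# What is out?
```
Trace:
  data=[10, 15, 6, 12, 5]
  data=[5, 12, 6, 15, 10]
  data=[15, 12, 6, 15, 10]
  data=[15, 12, 6, 15, 10], out=15

Final answer: 15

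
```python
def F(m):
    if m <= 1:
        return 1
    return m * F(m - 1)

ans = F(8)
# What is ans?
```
Call trace:
F(m=8)
  F(m=7)
    F(m=6)
      F(m=5)
        F(m=4)
          F(m=3)
            F(m=2)
              F(m=1)
              -> return 1
            -> return 2
          -> return 6
        -> return 24
      -> return 120
    -> return 720
  -> return 5040
-> return 40320

Final answer: 40320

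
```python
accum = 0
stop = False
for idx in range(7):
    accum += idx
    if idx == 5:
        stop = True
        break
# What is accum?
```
Trace:
  accum=0
  accum=0, stop=False
  accum=0, stop=False, idx=0
  accum=1, stop=False, idx=1
  accum=3, stop=False, idx=2
  accum=6, stop=False, idx=3
  accum=10, stop=False, idx=4
  accum=15, stop=True, idx=5

Final answer: 15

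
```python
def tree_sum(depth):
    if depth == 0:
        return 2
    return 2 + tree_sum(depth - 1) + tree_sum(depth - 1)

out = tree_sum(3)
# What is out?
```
Call trace (a repeated sub-call is expanded the first time; later identical calls just restate its return value):
tree_sum(depth=3)
  tree_sum(depth=2)
    tree_sum(depth=1)
      tree_sum(depth=0)
      -> return 2
      tree_sum(depth=0)
      -> return 2
    -> return 6
    tree_sum(depth=1) -> return 6  (same call as traced above)
  -> return 14
  tree_sum(depth=2) -> return 14  (same call as traced above)
-> return 30

Final answer: 30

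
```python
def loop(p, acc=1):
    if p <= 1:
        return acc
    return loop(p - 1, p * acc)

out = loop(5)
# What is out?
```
Call trace:
loop(p=5, acc=1)
  loop(p=4, acc=5)
    loop(p=3, acc=20)
      loop(p=2, acc=60)
        loop(p=1, acc=120)
        -> return 120
      -> return 120
    -> return 120
  -> return 120
-> return 120

Final answer: 120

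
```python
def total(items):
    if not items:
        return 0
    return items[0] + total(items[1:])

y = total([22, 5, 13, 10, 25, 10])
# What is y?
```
Call trace:
total(items=[22, 5, 13, 10, 25, 10])
  total(items=[5, 13, 10, 25, 10])
    total(items=[13, 10, 25, 10])
      total(items=[10, 25, 10])
        total(items=[25, 10])
          total(items=[10])
            total(items=[])
            -> return 0
          -> return 10
        -> return 35
      -> return 45
    -> return 58
  -> return 63
-> return 85

Final answer: 85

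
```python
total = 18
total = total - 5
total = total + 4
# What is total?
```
Trace:
  total=18
  total=13
  total=17

Final answer: 17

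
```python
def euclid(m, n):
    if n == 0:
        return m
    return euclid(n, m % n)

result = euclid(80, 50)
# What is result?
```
Call trace:
euclid(m=80, n=50)
  euclid(m=50, n=30)
    euclid(m=30, n=20)
      euclid(m=20, n=10)
        euclid(m=10, n=0)
        -> return 10
      -> return 10
    -> return 10
  -> return 10
-> return 10

Final answer: 10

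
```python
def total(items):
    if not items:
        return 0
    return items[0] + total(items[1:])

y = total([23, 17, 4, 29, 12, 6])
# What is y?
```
Call trace:
total(items=[23, 17, 4, 29, 12, 6])
  total(items=[17, 4, 29, 12, 6])
    total(items=[4, 29, 12, 6])
      total(items=[29, 12, 6])
        total(items=[12, 6])
          total(items=[6])
            total(items=[])
            -> return 0
          -> return 6
        -> return 18
      -> return 47
    -> return 51
  -> return 68
-> return 91

Final answer: 91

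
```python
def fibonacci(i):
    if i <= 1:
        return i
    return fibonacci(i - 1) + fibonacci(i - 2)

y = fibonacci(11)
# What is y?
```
Call trace (a repeated sub-call is expanded the first time; later identical calls just restate its return value):
fibonacci(i=11)
  fibonacci(i=10)
    fibonacci(i=9)
      fibonacci(i=8)
        fibonacci(i=7)
          fibonacci(i=6)
            fibonacci(i=5)
              fibonacci(i=4)
                fibonacci(i=3)
                  fibonacci(i=2)
                    fibonacci(i=1)
                    -> return 1
                    fibonacci(i=0)
                    -> return 0
                  -> return 1
                  fibonacci(i=1)
                  -> return 1
                -> return 2
                fibonacci(i=2) -> return 1  (same call as traced above)
              -> return 3
              fibonacci(i=3) -> return 2  (same call as traced above)
            -> return 5
            fibonacci(i=4) -> return 3  (same call as traced above)
          -> return 8
          fibonacci(i=5) -> return 5  (same call as traced above)
        -> return 13
        fibonacci(i=6) -> return 8  (same call as traced above)
      -> return 21
      fibonacci(i=7) -> return 13  (same call as traced above)
    -> return 34
    fibonacci(i=8) -> return 21  (same call as traced above)
  -> return 55
  fibonacci(i=9) -> return 34  (same call as traced above)
-> return 89

Final answer: 89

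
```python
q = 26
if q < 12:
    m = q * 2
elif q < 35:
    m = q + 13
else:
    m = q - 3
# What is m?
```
Trace:
  q=26
  q=26, m=39

Final answer: 39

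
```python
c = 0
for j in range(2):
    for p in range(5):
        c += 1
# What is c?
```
Trace:
  c=0
  c=1, j=0, p=0
  c=2, j=0, p=1
  c=3, j=0, p=2
  c=4, j=0, p=3
  c=5, j=0, p=4
  c=6, j=1, p=0
  c=7, j=1, p=1
  c=8, j=1, p=2
  c=9, j=1, p=3
  c=10, j=1, p=4

Final answer: 10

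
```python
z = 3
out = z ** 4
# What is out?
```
Trace:
  z=3
  z=3, out=81

Final answer: 81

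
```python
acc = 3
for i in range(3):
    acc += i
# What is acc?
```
Trace:
  acc=3
  acc=3, i=0
  acc=4, i=1
  acc=6, i=2

Final answer: 6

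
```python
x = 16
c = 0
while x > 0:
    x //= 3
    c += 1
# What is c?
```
Trace:
  x=16
  x=16, c=0
  x=5, c=1
  x=1, c=2
  x=0, c=3

Final answer: 3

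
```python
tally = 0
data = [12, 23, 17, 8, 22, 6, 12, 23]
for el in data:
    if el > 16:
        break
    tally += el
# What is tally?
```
Trace:
  tally=0
  tally=12, el=12
  tally=12, el=23

Final answer: 12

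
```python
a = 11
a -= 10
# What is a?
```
Trace:
  a=11
  a=1

Final answer: 1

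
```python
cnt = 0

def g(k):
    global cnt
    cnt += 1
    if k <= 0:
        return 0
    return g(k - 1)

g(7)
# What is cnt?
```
Call trace:
g(k=7)
  g(k=6)
    g(k=5)
      g(k=4)
        g(k=3)
          g(k=2)
            g(k=1)
              g(k=0)
              -> return 0
            -> return 0
          -> return 0
        -> return 0
      -> return 0
    -> return 0
  -> return 0
-> return 0

cnt is incremented once per call. g is entered once for each k = 7, 6, 5, 4, 3, 2, 1, 0 (the k <= 0 call returns without recursing), i.e. 7 + 1 calls.
cnt = 8

Final answer: 8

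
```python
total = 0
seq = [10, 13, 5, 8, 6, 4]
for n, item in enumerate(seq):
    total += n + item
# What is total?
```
Trace:
  total=0
  total=10, n=0, item=10
  total=24, n=1, item=13
  total=31, n=2, item=5
  total=42, n=3, item=8
  total=52, n=4, item=6
  total=61, n=5, item=4

Final answer: 61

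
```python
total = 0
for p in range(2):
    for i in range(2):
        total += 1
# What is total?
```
Trace:
  total=0
  total=1, p=0, i=0
  total=2, p=0, i=1
  total=3, p=1, i=0
  total=4, p=1, i=1

Final answer: 4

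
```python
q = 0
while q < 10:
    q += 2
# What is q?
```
Trace:
  q=0
  q=2
  q=4
  q=6
  q=8
  q=10

Final answer: 10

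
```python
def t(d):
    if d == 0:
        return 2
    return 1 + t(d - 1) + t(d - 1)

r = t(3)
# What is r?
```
Call trace (a repeated sub-call is expanded the first time; later identical calls just restate its return value):
t(d=3)
  t(d=2)
    t(d=1)
      t(d=0)
      -> return 2
      t(d=0)
      -> return 2
    -> return 5
    t(d=1) -> return 5  (same call as traced above)
  -> return 11
  t(d=2) -> return 11  (same call as traced above)
-> return 23

Final answer: 23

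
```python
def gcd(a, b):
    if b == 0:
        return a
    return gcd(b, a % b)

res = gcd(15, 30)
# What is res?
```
Call trace:
gcd(a=15, b=30)
  gcd(a=30, b=15)
    gcd(a=15, b=0)
    -> return 15
  -> return 15
-> return 15

Final answer: 15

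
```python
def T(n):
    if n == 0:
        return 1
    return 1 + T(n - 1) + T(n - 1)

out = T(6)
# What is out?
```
Call trace (a repeated sub-call is expanded the first time; later identical calls just restate its return value):
T(n=6)
  T(n=5)
    T(n=4)
      T(n=3)
        T(n=2)
          T(n=1)
            T(n=0)
            -> return 1
            T(n=0)
            -> return 1
          -> return 3
          T(n=1) -> return 3  (same call as traced above)
        -> return 7
        T(n=2) -> return 7  (same call as traced above)
      -> return 15
      T(n=3) -> return 15  (same call as traced above)
    -> return 31
    T(n=4) -> return 31  (same call as traced above)
  -> return 63
  T(n=5) -> return 63  (same call as traced above)
-> return 127

Final answer: 127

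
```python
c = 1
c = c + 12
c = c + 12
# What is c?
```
Trace:
  c=1
  c=13
  c=25

Final answer: 25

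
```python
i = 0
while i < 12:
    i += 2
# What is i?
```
Trace:
  i=0
  i=2
  i=4
  i=6
  i=8
  i=10
  i=12

Final answer: 12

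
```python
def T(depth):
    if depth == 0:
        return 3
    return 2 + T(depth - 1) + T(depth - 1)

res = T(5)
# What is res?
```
Call trace (a repeated sub-call is expanded the first time; later identical calls just restate its return value):
T(depth=5)
  T(depth=4)
    T(depth=3)
      T(depth=2)
        T(depth=1)
          T(depth=0)
          -> return 3
          T(depth=0)
          -> return 3
        -> return 8
        T(depth=1) -> return 8  (same call as traced above)
      -> return 18
      T(depth=2) -> return 18  (same call as traced above)
    -> return 38
    T(depth=3) -> return 38  (same call as traced above)
  -> return 78
  T(depth=4) -> return 78  (same call as traced above)
-> return 158

Final answer: 158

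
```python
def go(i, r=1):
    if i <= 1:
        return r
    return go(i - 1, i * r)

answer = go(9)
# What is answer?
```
Call trace:
go(i=9, r=1)
  go(i=8, r=9)
    go(i=7, r=72)
      go(i=6, r=504)
        go(i=5, r=3024)
          go(i=4, r=15120)
            go(i=3, r=60480)
              go(i=2, r=181440)
                go(i=1, r=362880)
                -> return 362880
              -> return 362880
            -> return 362880
          -> return 362880
        -> return 362880
      -> return 362880
    -> return 362880
  -> return 362880
-> return 362880

Final answer: 362880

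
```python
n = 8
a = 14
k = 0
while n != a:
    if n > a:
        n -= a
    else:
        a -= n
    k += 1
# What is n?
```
Trace:
  n=8
  n=8, a=14
  n=8, a=14, k=0
  n=8, a=6, k=1
  n=2, a=6, k=2
  n=2, a=4, k=3
  n=2, a=2, k=4

Final answer: 2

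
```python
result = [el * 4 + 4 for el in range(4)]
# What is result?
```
Trace:
  el=0
  el=1
  el=2
  el=3
  result=[4, 8, 12, 16]

Final answer: [4, 8, 12, 16]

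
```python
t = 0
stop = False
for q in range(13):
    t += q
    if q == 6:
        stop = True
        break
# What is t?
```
Trace:
  t=0
  t=0, stop=False
  t=0, stop=False, q=0
  t=1, stop=False, q=1
  t=3, stop=False, q=2
  t=6, stop=False, q=3
  t=10, stop=False, q=4
  t=15, stop=False, q=5
  t=21, stop=True, q=6

Final answer: 21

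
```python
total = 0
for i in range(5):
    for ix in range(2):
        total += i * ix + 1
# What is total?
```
Trace:
  total=0
  total=1, i=0, ix=0
  total=2, i=0, ix=1
  total=3, i=1, ix=0
  total=5, i=1, ix=1
  total=6, i=2, ix=0
  total=9, i=2, ix=1
  total=10, i=3, ix=0
  total=14, i=3, ix=1
  total=15, i=4, ix=0
  total=20, i=4, ix=1

Final answer: 20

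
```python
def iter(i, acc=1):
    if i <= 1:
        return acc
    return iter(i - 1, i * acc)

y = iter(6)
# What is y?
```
Call trace:
iter(i=6, acc=1)
  iter(i=5, acc=6)
    iter(i=4, acc=30)
      iter(i=3, acc=120)
        iter(i=2, acc=360)
          iter(i=1, acc=720)
          -> return 720
        -> return 720
      -> return 720
    -> return 720
  -> return 720
-> return 720

Final answer: 720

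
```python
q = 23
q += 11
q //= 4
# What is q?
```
Trace:
  q=23
  q=34
  q=8

Final answer: 8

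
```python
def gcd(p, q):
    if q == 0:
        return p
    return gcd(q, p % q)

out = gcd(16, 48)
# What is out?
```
Call trace:
gcd(p=16, q=48)
  gcd(p=48, q=16)
    gcd(p=16, q=0)
    -> return 16
  -> return 16
-> return 16

Final answer: 16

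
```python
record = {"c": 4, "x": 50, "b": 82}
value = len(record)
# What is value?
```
Trace:
  record={'c': 4, 'x': 50, 'b': 82}
  record={'c': 4, 'x': 50, 'b': 82}, value=3

Final answer: 3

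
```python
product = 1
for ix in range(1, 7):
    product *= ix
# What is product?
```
Trace:
  product=1
  product=1, ix=1
  product=2, ix=2
  product=6, ix=3
  product=24, ix=4
  product=120, ix=5
  product=720, ix=6

Final answer: 720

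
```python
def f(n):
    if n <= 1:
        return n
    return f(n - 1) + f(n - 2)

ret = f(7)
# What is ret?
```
Call trace (a repeated sub-call is expanded the first time; later identical calls just restate its return value):
f(n=7)
  f(n=6)
    f(n=5)
      f(n=4)
        f(n=3)
          f(n=2)
            f(n=1)
            -> return 1
            f(n=0)
            -> return 0
          -> return 1
          f(n=1)
          -> return 1
        -> return 2
        f(n=2) -> return 1  (same call as traced above)
      -> return 3
      f(n=3) -> return 2  (same call as traced above)
    -> return 5
    f(n=4) -> return 3  (same call as traced above)
  -> return 8
  f(n=5) -> return 5  (same call as traced above)
-> return 13

Final answer: 13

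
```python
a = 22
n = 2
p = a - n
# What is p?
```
Trace:
  a=22
  a=22, n=2
  a=22, n=2, p=20

Final answer: 20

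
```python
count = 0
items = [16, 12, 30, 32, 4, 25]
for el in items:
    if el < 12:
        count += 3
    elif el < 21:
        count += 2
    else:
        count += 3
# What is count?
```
Trace:
  count=0
  count=2, el=16
  count=4, el=12
  count=7, el=30
  count=10, el=32
  count=13, el=4
  count=16, el=25

Final answer: 16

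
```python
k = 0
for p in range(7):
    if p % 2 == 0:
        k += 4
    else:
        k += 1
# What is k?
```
Trace:
  k=0
  k=4, p=0
  k=5, p=1
  k=9, p=2
  k=10, p=3
  k=14, p=4
  k=15, p=5
  k=19, p=6

Final answer: 19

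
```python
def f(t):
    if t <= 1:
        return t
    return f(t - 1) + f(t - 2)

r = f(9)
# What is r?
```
Call trace (a repeated sub-call is expanded the first time; later identical calls just restate its return value):
f(t=9)
  f(t=8)
    f(t=7)
      f(t=6)
        f(t=5)
          f(t=4)
            f(t=3)
              f(t=2)
                f(t=1)
                -> return 1
                f(t=0)
                -> return 0
              -> return 1
              f(t=1)
              -> return 1
            -> return 2
            f(t=2) -> return 1  (same call as traced above)
          -> return 3
          f(t=3) -> return 2  (same call as traced above)
        -> return 5
        f(t=4) -> return 3  (same call as traced above)
      -> return 8
      f(t=5) -> return 5  (same call as traced above)
    -> return 13
    f(t=6) -> return 8  (same call as traced above)
  -> return 21
  f(t=7) -> return 13  (same call as traced above)
-> return 34

Final answer: 34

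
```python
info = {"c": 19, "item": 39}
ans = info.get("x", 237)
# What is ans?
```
Trace:
  info={'c': 19, 'item': 39}
  info={'c': 19, 'item': 39}, ans=237

Final answer: 237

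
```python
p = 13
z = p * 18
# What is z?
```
Trace:
  p=13
  p=13, z=234

Final answer: 234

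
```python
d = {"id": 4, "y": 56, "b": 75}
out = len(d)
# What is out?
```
Trace:
  d={'id': 4, 'y': 56, 'b': 75}
  d={'id': 4, 'y': 56, 'b': 75}, out=3

Final answer: 3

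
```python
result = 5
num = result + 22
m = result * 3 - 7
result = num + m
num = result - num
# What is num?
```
Trace:
  result=5
  result=5, num=27
  result=5, num=27, m=8
  result=35, num=27, m=8
  result=35, num=8, m=8

Final answer: 8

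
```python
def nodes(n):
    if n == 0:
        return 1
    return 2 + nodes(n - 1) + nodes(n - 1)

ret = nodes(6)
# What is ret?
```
Call trace (a repeated sub-call is expanded the first time; later identical calls just restate its return value):
nodes(n=6)
  nodes(n=5)
    nodes(n=4)
      nodes(n=3)
        nodes(n=2)
          nodes(n=1)
            nodes(n=0)
            -> return 1
            nodes(n=0)
            -> return 1
          -> return 4
          nodes(n=1) -> return 4  (same call as traced above)
        -> return 10
        nodes(n=2) -> return 10  (same call as traced above)
      -> return 22
      nodes(n=3) -> return 22  (same call as traced above)
    -> return 46
    nodes(n=4) -> return 46  (same call as traced above)
  -> return 94
  nodes(n=5) -> return 94  (same call as traced above)
-> return 190

Final answer: 190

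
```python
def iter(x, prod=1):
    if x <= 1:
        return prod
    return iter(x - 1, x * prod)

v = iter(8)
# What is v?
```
Call trace:
iter(x=8, prod=1)
  iter(x=7, prod=8)
    iter(x=6, prod=56)
      iter(x=5, prod=336)
        iter(x=4, prod=1680)
          iter(x=3, prod=6720)
            iter(x=2, prod=20160)
              iter(x=1, prod=40320)
              -> return 40320
            -> return 40320
          -> return 40320
        -> return 40320
      -> return 40320
    -> return 40320
  -> return 40320
-> return 40320

Final answer: 40320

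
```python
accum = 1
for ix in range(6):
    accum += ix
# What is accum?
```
Trace:
  accum=1
  accum=1, ix=0
  accum=2, ix=1
  accum=4, ix=2
  accum=7, ix=3
  accum=11, ix=4
  accum=16, ix=5

Final answer: 16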